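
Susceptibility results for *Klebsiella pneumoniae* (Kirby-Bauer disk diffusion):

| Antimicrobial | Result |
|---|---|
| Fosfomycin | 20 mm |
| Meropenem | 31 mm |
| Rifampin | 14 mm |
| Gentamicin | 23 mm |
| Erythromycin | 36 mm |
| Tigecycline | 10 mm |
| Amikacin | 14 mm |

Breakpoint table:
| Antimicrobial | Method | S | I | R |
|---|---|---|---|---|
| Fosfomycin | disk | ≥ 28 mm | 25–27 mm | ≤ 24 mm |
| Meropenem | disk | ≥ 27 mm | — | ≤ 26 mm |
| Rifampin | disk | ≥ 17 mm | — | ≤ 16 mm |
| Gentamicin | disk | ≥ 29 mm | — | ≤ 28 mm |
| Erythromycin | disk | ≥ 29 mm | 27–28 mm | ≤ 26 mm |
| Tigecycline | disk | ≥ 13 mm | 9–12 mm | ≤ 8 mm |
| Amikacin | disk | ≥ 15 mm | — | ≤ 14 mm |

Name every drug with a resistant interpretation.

Fosfomycin 20 mm: ≤ 24 mm — R
Meropenem: 31 mm is ≥ 27 mm ⇒ S
Rifampin: 14 mm is ≤ 16 mm → Resistant
Gentamicin (23 mm) ≤ 28 mm → Resistant
Erythromycin 36 mm: ≥ 29 mm — S
Tigecycline: 10 mm is in 9–12 mm — intermediate
Amikacin 14 mm: ≤ 14 mm ⇒ resistant

fosfomycin, rifampin, gentamicin, amikacin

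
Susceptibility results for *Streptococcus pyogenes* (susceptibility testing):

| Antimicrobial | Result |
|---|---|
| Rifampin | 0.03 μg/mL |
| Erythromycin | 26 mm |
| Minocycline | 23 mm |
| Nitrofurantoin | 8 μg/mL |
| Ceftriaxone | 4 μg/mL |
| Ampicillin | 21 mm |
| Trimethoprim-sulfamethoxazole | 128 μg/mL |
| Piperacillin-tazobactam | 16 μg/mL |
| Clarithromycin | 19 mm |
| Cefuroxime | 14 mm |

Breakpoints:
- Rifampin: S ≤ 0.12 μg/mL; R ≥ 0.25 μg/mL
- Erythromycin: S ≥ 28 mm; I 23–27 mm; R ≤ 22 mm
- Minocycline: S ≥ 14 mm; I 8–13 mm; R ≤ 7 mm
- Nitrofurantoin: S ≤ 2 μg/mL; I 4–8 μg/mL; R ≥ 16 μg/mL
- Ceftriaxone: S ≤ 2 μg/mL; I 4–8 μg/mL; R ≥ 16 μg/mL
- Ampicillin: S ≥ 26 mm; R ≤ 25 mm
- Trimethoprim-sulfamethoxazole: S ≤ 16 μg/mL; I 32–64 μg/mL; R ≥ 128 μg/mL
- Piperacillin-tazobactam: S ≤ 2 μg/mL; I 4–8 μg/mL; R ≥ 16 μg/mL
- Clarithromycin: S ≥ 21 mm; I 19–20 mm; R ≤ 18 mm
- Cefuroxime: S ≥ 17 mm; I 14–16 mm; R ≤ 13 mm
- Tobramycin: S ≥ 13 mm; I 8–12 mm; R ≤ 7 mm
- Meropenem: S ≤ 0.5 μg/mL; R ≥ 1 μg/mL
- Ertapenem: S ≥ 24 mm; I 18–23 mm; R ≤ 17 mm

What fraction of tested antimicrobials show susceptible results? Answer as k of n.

Rifampin 0.03 μg/mL: ≤ 0.12 μg/mL — Susceptible
Erythromycin (26 mm) in 23–27 mm → I
Minocycline: 23 mm is ≥ 14 mm ⇒ Susceptible
Nitrofurantoin 8 μg/mL: in 4–8 μg/mL → Intermediate
Ceftriaxone (4 μg/mL) in 4–8 μg/mL — I
Ampicillin: 21 mm is ≤ 25 mm ⇒ R
Trimethoprim-sulfamethoxazole 128 μg/mL: ≥ 128 μg/mL → resistant
Piperacillin-tazobactam (16 μg/mL) ≥ 16 μg/mL → R
Clarithromycin 19 mm: in 19–20 mm ⇒ intermediate
Cefuroxime 14 mm: in 14–16 mm ⇒ Intermediate
Susceptible: 2/10

2 of 10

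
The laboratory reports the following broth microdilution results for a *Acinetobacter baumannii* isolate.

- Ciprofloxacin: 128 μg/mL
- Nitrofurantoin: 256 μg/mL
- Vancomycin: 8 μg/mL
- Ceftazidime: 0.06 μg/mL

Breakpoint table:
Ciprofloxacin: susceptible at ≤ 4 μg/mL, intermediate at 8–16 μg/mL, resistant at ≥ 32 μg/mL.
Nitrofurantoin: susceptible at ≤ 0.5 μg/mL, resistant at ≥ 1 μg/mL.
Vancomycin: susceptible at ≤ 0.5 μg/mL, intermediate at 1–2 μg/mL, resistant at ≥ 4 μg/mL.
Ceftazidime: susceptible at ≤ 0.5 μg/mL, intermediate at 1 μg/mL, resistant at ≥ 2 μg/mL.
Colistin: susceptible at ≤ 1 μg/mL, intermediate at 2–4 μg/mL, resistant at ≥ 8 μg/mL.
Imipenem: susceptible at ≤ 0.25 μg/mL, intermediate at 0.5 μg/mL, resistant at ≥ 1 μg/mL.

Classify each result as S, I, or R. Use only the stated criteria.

Ciprofloxacin (128 μg/mL) ≥ 32 μg/mL ⇒ resistant
Nitrofurantoin 256 μg/mL: ≥ 1 μg/mL ⇒ Resistant
Vancomycin: 8 μg/mL is ≥ 4 μg/mL — resistant
Ceftazidime: 0.06 μg/mL is ≤ 0.5 μg/mL ⇒ susceptible

R, R, R, S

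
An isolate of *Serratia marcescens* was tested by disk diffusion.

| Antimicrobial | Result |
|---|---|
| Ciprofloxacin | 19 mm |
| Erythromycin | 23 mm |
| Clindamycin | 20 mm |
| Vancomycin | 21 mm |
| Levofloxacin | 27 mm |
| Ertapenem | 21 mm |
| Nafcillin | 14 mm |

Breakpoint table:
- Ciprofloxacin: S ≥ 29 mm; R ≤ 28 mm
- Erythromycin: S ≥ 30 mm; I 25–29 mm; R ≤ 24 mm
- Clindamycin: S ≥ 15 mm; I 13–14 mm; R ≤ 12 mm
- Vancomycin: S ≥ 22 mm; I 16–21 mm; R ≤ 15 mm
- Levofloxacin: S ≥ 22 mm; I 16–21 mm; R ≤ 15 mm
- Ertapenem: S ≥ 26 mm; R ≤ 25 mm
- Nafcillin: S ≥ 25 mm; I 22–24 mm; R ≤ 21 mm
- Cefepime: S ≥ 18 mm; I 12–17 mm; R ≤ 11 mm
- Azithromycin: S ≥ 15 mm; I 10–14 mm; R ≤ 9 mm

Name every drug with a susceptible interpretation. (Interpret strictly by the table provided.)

Ciprofloxacin: 19 mm is ≤ 28 mm ⇒ resistant
Erythromycin 23 mm: ≤ 24 mm → Resistant
Clindamycin: 20 mm is ≥ 15 mm ⇒ S
Vancomycin 21 mm: in 16–21 mm → Intermediate
Levofloxacin (27 mm) ≥ 22 mm → S
Ertapenem (21 mm) ≤ 25 mm ⇒ Resistant
Nafcillin 14 mm: ≤ 21 mm ⇒ resistant

clindamycin, levofloxacin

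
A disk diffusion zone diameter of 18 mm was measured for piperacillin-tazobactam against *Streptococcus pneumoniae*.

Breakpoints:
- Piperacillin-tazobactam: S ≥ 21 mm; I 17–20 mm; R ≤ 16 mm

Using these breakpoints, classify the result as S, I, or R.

Intermediate

Piperacillin-tazobactam (18 mm) in 17–20 mm — Intermediate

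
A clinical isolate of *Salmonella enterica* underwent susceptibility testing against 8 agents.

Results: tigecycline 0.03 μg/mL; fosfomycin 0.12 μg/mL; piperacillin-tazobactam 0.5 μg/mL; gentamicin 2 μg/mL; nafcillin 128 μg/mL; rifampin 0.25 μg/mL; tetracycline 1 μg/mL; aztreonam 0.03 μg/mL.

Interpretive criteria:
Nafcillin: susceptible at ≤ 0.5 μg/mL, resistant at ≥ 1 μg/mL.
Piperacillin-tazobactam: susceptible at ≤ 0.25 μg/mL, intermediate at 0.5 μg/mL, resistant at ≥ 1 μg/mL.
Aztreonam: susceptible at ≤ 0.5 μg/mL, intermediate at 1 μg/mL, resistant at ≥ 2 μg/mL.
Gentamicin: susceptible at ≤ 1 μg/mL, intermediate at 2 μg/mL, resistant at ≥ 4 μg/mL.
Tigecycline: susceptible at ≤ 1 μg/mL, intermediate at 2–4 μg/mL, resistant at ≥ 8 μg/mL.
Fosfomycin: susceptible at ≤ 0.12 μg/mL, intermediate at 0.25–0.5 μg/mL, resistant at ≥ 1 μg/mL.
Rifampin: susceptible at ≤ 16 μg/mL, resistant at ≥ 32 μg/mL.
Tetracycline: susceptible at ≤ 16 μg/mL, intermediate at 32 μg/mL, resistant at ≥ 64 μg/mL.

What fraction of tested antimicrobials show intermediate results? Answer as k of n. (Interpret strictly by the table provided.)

2 of 8

Tigecycline: 0.03 μg/mL is ≤ 1 μg/mL — Susceptible
Fosfomycin 0.12 μg/mL: ≤ 0.12 μg/mL — susceptible
Piperacillin-tazobactam (0.5 μg/mL) = 0.5 μg/mL — I
Gentamicin: 2 μg/mL is = 2 μg/mL → I
Nafcillin: 128 μg/mL is ≥ 1 μg/mL — resistant
Rifampin 0.25 μg/mL: ≤ 16 μg/mL ⇒ susceptible
Tetracycline 1 μg/mL: ≤ 16 μg/mL → S
Aztreonam 0.03 μg/mL: ≤ 0.5 μg/mL ⇒ S
Intermediate: 2/8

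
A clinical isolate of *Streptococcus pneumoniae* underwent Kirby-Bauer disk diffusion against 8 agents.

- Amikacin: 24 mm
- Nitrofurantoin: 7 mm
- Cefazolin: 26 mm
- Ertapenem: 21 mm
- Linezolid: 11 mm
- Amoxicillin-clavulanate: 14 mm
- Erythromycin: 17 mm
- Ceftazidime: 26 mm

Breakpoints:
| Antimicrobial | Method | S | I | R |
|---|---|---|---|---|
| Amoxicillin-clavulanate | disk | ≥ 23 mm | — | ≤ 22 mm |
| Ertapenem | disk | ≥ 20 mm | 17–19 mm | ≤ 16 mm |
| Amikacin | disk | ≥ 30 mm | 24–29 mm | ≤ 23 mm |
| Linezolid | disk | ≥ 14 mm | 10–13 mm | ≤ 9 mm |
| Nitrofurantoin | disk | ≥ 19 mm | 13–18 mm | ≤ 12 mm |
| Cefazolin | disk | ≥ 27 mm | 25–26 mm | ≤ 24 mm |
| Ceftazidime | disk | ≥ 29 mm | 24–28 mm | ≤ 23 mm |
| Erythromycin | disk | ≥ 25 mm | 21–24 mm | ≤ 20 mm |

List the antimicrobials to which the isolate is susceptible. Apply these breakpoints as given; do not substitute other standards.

ertapenem

Amikacin: 24 mm is in 24–29 mm → intermediate
Nitrofurantoin 7 mm: ≤ 12 mm — resistant
Cefazolin: 26 mm is in 25–26 mm → Intermediate
Ertapenem: 21 mm is ≥ 20 mm → S
Linezolid: 11 mm is in 10–13 mm — intermediate
Amoxicillin-clavulanate (14 mm) ≤ 22 mm → R
Erythromycin 17 mm: ≤ 20 mm → Resistant
Ceftazidime: 26 mm is in 24–28 mm → intermediate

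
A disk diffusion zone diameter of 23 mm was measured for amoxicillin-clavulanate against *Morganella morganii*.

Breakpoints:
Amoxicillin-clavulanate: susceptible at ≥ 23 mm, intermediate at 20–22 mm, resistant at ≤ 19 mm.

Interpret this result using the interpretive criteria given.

S

Amoxicillin-clavulanate 23 mm: ≥ 23 mm ⇒ S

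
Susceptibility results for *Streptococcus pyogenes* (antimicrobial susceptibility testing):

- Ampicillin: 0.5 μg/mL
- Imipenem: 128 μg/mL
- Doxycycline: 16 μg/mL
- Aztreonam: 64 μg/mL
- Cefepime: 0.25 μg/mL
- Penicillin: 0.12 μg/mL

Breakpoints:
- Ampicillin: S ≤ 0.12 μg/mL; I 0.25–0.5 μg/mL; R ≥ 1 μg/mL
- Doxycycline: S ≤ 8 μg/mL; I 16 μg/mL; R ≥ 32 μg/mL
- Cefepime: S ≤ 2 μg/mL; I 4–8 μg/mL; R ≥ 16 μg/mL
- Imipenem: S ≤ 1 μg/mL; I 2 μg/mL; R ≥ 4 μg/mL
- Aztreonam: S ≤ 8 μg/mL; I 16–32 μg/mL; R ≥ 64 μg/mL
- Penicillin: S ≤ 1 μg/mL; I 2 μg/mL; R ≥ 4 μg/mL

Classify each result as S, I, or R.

Ampicillin 0.5 μg/mL: in 0.25–0.5 μg/mL ⇒ intermediate
Imipenem 128 μg/mL: ≥ 4 μg/mL → Resistant
Doxycycline: 16 μg/mL is = 16 μg/mL → I
Aztreonam 64 μg/mL: ≥ 64 μg/mL ⇒ resistant
Cefepime 0.25 μg/mL: ≤ 2 μg/mL ⇒ susceptible
Penicillin (0.12 μg/mL) ≤ 1 μg/mL — S

I, R, I, R, S, S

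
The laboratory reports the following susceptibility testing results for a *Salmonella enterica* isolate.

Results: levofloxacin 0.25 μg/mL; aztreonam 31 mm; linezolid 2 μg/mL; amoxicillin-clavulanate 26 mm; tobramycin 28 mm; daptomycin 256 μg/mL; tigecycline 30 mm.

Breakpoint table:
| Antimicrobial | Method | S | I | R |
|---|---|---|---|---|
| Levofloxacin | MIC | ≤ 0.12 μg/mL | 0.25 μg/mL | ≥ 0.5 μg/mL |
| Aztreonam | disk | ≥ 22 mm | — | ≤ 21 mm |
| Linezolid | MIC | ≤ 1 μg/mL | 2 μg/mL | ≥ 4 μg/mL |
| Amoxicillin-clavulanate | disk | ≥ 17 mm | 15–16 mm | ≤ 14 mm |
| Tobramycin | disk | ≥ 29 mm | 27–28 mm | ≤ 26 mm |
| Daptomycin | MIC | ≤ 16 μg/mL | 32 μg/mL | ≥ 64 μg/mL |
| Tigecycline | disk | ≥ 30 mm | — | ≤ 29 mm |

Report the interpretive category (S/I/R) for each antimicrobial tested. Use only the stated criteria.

Levofloxacin 0.25 μg/mL: = 0.25 μg/mL → I
Aztreonam (31 mm) ≥ 22 mm ⇒ Susceptible
Linezolid: 2 μg/mL is = 2 μg/mL ⇒ Intermediate
Amoxicillin-clavulanate 26 mm: ≥ 17 mm → Susceptible
Tobramycin 28 mm: in 27–28 mm ⇒ I
Daptomycin: 256 μg/mL is ≥ 64 μg/mL ⇒ R
Tigecycline 30 mm: ≥ 30 mm → S

I, S, I, S, I, R, S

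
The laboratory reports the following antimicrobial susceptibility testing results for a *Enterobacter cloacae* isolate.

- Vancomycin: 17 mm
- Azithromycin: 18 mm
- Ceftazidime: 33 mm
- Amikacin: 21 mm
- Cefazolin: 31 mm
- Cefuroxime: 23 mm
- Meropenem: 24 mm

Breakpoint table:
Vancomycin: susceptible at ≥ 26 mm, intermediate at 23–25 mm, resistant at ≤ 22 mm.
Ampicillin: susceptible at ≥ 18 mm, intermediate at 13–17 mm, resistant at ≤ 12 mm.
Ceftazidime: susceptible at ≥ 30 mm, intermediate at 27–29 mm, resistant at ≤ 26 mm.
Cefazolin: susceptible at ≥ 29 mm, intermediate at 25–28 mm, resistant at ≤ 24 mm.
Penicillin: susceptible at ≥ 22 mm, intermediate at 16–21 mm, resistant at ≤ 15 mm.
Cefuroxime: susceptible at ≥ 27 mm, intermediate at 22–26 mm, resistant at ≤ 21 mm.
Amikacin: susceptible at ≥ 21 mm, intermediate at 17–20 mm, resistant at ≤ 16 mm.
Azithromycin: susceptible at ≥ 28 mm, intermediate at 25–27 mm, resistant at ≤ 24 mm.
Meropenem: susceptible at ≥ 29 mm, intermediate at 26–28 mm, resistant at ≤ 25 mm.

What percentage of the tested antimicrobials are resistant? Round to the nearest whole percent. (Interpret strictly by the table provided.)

43%

Vancomycin (17 mm) ≤ 22 mm → resistant
Azithromycin 18 mm: ≤ 24 mm ⇒ R
Ceftazidime (33 mm) ≥ 30 mm ⇒ susceptible
Amikacin (21 mm) ≥ 21 mm ⇒ S
Cefazolin 31 mm: ≥ 29 mm → susceptible
Cefuroxime: 23 mm is in 22–26 mm → Intermediate
Meropenem: 24 mm is ≤ 25 mm — resistant
Resistant: 3/7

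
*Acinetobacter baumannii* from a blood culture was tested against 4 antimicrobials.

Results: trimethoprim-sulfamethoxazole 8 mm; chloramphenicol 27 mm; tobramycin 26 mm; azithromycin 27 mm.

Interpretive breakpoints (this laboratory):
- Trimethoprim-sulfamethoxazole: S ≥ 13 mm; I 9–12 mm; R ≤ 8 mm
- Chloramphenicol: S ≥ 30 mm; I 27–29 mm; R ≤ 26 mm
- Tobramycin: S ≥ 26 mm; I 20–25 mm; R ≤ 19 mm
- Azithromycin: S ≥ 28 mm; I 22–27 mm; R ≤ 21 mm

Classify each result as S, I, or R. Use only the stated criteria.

R, I, S, I

Trimethoprim-sulfamethoxazole (8 mm) ≤ 8 mm → R
Chloramphenicol 27 mm: in 27–29 mm → intermediate
Tobramycin: 26 mm is ≥ 26 mm ⇒ S
Azithromycin: 27 mm is in 22–27 mm → intermediate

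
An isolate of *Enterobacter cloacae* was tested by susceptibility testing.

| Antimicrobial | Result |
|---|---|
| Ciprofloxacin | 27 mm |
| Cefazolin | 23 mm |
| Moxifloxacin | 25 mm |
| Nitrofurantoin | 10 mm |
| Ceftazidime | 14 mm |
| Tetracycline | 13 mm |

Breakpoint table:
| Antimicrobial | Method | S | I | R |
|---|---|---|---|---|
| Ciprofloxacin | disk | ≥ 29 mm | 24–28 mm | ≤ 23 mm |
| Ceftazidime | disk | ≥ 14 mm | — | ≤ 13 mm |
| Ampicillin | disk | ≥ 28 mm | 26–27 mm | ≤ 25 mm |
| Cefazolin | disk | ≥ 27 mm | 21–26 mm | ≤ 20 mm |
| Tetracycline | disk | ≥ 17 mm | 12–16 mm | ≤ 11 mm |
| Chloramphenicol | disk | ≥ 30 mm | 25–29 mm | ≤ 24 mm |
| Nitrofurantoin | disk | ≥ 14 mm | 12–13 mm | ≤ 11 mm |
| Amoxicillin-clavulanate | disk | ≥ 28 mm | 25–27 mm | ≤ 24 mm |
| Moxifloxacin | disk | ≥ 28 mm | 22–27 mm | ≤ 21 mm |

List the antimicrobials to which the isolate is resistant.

Ciprofloxacin: 27 mm is in 24–28 mm → Intermediate
Cefazolin: 23 mm is in 21–26 mm ⇒ Intermediate
Moxifloxacin 25 mm: in 22–27 mm → I
Nitrofurantoin: 10 mm is ≤ 11 mm — resistant
Ceftazidime (14 mm) ≥ 14 mm — susceptible
Tetracycline 13 mm: in 12–16 mm — Intermediate

nitrofurantoin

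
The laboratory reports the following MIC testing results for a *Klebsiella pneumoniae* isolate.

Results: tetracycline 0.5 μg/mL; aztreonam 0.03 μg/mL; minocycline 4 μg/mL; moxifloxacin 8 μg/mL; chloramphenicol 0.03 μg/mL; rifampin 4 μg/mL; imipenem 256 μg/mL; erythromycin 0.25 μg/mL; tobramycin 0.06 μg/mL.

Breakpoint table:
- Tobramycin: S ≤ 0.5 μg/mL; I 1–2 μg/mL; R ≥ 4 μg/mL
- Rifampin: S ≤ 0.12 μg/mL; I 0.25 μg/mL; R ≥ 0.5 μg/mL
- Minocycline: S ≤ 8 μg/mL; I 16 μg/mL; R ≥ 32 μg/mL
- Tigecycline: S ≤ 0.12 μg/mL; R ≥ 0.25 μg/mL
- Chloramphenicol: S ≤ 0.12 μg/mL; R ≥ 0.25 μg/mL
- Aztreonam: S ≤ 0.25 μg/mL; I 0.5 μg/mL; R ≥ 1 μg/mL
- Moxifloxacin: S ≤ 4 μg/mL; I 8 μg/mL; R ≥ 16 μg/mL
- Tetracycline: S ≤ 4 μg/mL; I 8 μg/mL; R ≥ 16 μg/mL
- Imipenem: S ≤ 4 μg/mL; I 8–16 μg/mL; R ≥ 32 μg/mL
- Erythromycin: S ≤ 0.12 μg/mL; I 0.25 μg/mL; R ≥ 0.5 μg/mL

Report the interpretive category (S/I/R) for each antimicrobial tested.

Tetracycline: 0.5 μg/mL is ≤ 4 μg/mL — S
Aztreonam (0.03 μg/mL) ≤ 0.25 μg/mL → susceptible
Minocycline: 4 μg/mL is ≤ 8 μg/mL — Susceptible
Moxifloxacin 8 μg/mL: = 8 μg/mL — I
Chloramphenicol (0.03 μg/mL) ≤ 0.12 μg/mL — Susceptible
Rifampin 4 μg/mL: ≥ 0.5 μg/mL ⇒ resistant
Imipenem (256 μg/mL) ≥ 32 μg/mL — resistant
Erythromycin: 0.25 μg/mL is = 0.25 μg/mL — intermediate
Tobramycin: 0.06 μg/mL is ≤ 0.5 μg/mL → S

S, S, S, I, S, R, R, I, S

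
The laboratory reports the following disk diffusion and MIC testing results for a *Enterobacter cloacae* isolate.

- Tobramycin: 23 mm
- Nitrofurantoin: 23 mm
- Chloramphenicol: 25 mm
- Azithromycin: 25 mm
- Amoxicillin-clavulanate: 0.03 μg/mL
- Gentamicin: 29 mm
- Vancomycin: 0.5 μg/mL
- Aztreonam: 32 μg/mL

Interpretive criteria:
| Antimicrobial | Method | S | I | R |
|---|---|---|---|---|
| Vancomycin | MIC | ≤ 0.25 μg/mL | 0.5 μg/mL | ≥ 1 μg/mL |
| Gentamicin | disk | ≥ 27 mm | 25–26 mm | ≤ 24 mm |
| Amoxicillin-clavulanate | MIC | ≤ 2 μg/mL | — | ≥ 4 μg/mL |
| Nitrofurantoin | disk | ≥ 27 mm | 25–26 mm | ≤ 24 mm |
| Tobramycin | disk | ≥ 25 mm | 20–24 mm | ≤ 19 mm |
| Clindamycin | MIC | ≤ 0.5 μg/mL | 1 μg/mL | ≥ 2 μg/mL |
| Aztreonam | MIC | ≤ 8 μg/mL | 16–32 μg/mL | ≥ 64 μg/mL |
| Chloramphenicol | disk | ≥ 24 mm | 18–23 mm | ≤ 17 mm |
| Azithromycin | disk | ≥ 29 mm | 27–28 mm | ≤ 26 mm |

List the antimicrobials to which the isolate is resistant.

nitrofurantoin, azithromycin

Tobramycin: 23 mm is in 20–24 mm — intermediate
Nitrofurantoin (23 mm) ≤ 24 mm — Resistant
Chloramphenicol (25 mm) ≥ 24 mm → susceptible
Azithromycin 25 mm: ≤ 26 mm — resistant
Amoxicillin-clavulanate: 0.03 μg/mL is ≤ 2 μg/mL — susceptible
Gentamicin 29 mm: ≥ 27 mm ⇒ susceptible
Vancomycin: 0.5 μg/mL is = 0.5 μg/mL → intermediate
Aztreonam 32 μg/mL: in 16–32 μg/mL — intermediate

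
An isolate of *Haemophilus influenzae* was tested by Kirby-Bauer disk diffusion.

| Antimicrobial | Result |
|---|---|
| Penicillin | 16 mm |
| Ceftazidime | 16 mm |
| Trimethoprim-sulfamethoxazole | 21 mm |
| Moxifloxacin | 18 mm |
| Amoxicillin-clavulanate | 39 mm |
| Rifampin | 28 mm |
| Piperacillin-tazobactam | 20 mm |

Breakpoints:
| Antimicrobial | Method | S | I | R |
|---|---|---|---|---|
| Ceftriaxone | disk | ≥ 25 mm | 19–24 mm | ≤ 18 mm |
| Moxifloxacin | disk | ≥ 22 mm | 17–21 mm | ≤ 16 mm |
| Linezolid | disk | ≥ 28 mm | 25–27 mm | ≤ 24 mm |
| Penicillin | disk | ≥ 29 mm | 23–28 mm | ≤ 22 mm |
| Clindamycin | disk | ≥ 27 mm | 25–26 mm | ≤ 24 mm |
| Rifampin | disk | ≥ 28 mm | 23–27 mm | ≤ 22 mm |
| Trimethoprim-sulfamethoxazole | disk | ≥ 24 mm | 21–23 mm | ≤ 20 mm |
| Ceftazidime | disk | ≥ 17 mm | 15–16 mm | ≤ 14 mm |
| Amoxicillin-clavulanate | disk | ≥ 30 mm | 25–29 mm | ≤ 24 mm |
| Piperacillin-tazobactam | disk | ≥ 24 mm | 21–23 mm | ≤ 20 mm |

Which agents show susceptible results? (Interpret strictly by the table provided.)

amoxicillin-clavulanate, rifampin

Penicillin: 16 mm is ≤ 22 mm ⇒ resistant
Ceftazidime: 16 mm is in 15–16 mm — intermediate
Trimethoprim-sulfamethoxazole (21 mm) in 21–23 mm → intermediate
Moxifloxacin (18 mm) in 17–21 mm — I
Amoxicillin-clavulanate: 39 mm is ≥ 30 mm — susceptible
Rifampin (28 mm) ≥ 28 mm — Susceptible
Piperacillin-tazobactam 20 mm: ≤ 20 mm → R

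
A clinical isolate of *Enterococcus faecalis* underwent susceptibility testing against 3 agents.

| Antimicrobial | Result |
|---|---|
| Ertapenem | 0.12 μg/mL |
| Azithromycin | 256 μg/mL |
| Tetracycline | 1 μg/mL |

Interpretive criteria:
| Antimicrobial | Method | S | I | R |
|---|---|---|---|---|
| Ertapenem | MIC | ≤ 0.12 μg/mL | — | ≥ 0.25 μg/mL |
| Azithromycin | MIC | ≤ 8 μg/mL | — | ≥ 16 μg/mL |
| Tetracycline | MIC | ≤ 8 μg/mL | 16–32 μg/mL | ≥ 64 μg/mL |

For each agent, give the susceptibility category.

Ertapenem (0.12 μg/mL) ≤ 0.12 μg/mL — susceptible
Azithromycin: 256 μg/mL is ≥ 16 μg/mL → resistant
Tetracycline: 1 μg/mL is ≤ 8 μg/mL ⇒ S

S, R, S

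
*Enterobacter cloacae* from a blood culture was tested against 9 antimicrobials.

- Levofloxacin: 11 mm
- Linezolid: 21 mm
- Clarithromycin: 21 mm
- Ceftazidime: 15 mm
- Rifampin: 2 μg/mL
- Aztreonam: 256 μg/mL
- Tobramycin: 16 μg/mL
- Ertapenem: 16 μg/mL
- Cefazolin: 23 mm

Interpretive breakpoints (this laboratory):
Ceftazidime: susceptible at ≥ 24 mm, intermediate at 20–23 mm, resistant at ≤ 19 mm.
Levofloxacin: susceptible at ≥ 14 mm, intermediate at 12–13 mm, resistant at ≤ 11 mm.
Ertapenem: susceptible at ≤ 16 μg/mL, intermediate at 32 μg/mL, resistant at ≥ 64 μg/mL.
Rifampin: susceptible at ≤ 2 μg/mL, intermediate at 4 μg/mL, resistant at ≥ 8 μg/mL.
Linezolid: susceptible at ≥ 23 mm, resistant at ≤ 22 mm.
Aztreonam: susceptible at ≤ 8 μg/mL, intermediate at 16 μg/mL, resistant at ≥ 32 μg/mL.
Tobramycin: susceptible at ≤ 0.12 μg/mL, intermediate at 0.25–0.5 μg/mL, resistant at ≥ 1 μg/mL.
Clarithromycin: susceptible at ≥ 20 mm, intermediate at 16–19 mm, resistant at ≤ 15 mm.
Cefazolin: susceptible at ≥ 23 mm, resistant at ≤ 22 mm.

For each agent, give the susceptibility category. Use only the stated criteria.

Levofloxacin (11 mm) ≤ 11 mm → Resistant
Linezolid (21 mm) ≤ 22 mm → Resistant
Clarithromycin 21 mm: ≥ 20 mm → Susceptible
Ceftazidime: 15 mm is ≤ 19 mm — Resistant
Rifampin (2 μg/mL) ≤ 2 μg/mL → susceptible
Aztreonam (256 μg/mL) ≥ 32 μg/mL → resistant
Tobramycin: 16 μg/mL is ≥ 1 μg/mL → resistant
Ertapenem: 16 μg/mL is ≤ 16 μg/mL → S
Cefazolin (23 mm) ≥ 23 mm ⇒ S

R, R, S, R, S, R, R, S, S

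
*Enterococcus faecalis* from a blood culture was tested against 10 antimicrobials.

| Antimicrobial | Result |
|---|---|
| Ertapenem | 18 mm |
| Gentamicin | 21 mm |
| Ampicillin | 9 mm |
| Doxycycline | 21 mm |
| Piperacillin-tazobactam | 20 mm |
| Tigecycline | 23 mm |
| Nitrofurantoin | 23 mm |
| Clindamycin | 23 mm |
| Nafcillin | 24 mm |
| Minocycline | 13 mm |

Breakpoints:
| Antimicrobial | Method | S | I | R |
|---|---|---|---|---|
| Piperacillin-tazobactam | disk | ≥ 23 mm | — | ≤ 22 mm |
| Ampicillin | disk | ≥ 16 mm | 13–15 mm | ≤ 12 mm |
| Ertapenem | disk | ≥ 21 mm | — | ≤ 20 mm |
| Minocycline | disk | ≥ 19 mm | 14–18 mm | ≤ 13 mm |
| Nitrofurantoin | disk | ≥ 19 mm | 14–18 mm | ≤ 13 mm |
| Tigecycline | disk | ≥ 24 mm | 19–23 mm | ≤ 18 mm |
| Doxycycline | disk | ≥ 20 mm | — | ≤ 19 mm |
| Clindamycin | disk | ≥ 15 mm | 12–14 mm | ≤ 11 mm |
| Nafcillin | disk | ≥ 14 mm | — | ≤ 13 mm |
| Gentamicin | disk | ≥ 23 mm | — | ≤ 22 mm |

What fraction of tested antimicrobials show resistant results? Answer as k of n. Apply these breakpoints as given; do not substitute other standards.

Ertapenem (18 mm) ≤ 20 mm → Resistant
Gentamicin (21 mm) ≤ 22 mm ⇒ Resistant
Ampicillin: 9 mm is ≤ 12 mm — R
Doxycycline (21 mm) ≥ 20 mm ⇒ Susceptible
Piperacillin-tazobactam: 20 mm is ≤ 22 mm ⇒ R
Tigecycline 23 mm: in 19–23 mm ⇒ I
Nitrofurantoin 23 mm: ≥ 19 mm — Susceptible
Clindamycin (23 mm) ≥ 15 mm ⇒ susceptible
Nafcillin: 24 mm is ≥ 14 mm — susceptible
Minocycline (13 mm) ≤ 13 mm ⇒ Resistant
Resistant: 5/10

5 of 10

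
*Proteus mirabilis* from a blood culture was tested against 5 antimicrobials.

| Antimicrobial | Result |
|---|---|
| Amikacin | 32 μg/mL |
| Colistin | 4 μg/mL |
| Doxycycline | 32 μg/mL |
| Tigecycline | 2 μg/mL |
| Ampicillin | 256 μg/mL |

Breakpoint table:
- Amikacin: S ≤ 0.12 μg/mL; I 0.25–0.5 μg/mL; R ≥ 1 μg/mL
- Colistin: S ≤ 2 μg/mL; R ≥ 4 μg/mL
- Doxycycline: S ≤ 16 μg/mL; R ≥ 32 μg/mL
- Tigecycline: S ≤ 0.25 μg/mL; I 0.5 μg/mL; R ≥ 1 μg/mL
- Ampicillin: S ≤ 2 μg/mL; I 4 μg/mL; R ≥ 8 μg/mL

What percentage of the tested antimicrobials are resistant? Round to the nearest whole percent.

Amikacin: 32 μg/mL is ≥ 1 μg/mL → Resistant
Colistin (4 μg/mL) ≥ 4 μg/mL — Resistant
Doxycycline 32 μg/mL: ≥ 32 μg/mL — R
Tigecycline (2 μg/mL) ≥ 1 μg/mL — Resistant
Ampicillin: 256 μg/mL is ≥ 8 μg/mL ⇒ resistant
Resistant: 5/5

100%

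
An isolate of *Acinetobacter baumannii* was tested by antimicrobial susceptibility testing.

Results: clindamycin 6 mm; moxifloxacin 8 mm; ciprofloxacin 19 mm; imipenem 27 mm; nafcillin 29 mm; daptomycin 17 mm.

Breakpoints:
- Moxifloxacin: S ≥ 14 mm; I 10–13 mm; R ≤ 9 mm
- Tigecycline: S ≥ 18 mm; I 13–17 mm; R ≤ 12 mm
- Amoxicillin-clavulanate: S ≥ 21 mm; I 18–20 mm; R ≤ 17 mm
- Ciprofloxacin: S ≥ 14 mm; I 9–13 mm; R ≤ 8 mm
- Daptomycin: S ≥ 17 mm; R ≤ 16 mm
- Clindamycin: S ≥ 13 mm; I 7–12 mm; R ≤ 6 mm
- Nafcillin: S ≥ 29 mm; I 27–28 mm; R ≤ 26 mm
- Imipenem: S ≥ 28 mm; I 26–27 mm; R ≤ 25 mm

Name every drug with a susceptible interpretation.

ciprofloxacin, nafcillin, daptomycin

Clindamycin: 6 mm is ≤ 6 mm — resistant
Moxifloxacin 8 mm: ≤ 9 mm → Resistant
Ciprofloxacin (19 mm) ≥ 14 mm ⇒ S
Imipenem: 27 mm is in 26–27 mm → intermediate
Nafcillin: 29 mm is ≥ 29 mm → Susceptible
Daptomycin: 17 mm is ≥ 17 mm → S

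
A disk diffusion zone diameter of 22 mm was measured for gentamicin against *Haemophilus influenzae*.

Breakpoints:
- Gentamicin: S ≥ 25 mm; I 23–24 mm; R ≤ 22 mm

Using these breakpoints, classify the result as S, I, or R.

Gentamicin: 22 mm is ≤ 22 mm → Resistant

R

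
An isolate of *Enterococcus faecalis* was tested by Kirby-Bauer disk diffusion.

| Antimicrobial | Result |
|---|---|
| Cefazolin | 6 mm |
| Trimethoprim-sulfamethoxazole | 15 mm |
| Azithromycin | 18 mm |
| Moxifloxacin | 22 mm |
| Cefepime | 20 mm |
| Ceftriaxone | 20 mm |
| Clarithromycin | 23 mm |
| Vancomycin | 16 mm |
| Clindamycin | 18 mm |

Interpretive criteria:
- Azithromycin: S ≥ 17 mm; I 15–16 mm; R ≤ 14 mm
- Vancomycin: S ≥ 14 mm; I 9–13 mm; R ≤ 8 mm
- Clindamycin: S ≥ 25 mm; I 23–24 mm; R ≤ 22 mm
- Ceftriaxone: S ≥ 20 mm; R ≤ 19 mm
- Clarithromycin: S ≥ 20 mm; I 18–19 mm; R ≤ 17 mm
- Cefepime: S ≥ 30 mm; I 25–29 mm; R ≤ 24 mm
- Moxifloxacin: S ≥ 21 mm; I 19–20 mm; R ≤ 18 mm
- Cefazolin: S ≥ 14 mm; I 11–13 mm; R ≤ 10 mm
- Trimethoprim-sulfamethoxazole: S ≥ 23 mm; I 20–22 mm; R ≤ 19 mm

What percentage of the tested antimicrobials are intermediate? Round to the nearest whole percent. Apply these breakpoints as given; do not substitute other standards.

0%

Cefazolin 6 mm: ≤ 10 mm — Resistant
Trimethoprim-sulfamethoxazole (15 mm) ≤ 19 mm ⇒ Resistant
Azithromycin 18 mm: ≥ 17 mm → susceptible
Moxifloxacin: 22 mm is ≥ 21 mm ⇒ S
Cefepime: 20 mm is ≤ 24 mm — resistant
Ceftriaxone (20 mm) ≥ 20 mm — Susceptible
Clarithromycin (23 mm) ≥ 20 mm → susceptible
Vancomycin: 16 mm is ≥ 14 mm — susceptible
Clindamycin (18 mm) ≤ 22 mm → Resistant
Intermediate: 0/9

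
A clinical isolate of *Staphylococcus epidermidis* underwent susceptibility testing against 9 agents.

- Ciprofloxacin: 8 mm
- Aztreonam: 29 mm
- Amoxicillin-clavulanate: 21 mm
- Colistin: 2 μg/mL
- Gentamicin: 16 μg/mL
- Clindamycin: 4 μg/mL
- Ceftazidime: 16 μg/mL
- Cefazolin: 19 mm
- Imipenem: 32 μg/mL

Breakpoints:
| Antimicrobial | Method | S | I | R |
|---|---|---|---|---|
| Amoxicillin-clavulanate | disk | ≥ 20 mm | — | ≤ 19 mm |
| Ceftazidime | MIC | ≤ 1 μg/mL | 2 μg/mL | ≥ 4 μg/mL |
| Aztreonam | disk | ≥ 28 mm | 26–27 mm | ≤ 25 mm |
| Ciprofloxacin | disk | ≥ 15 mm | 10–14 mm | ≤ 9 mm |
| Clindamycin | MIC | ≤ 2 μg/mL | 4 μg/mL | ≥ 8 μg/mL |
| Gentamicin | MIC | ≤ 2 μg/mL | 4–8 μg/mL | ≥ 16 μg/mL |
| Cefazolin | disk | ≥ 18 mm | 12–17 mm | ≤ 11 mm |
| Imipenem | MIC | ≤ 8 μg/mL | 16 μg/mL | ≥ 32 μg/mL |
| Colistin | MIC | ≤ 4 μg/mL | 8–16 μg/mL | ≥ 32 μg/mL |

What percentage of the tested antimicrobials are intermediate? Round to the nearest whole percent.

Ciprofloxacin: 8 mm is ≤ 9 mm → Resistant
Aztreonam: 29 mm is ≥ 28 mm ⇒ susceptible
Amoxicillin-clavulanate: 21 mm is ≥ 20 mm ⇒ Susceptible
Colistin (2 μg/mL) ≤ 4 μg/mL ⇒ S
Gentamicin: 16 μg/mL is ≥ 16 μg/mL ⇒ resistant
Clindamycin: 4 μg/mL is = 4 μg/mL → I
Ceftazidime 16 μg/mL: ≥ 4 μg/mL ⇒ R
Cefazolin: 19 mm is ≥ 18 mm ⇒ S
Imipenem: 32 μg/mL is ≥ 32 μg/mL → R
Intermediate: 1/9

11%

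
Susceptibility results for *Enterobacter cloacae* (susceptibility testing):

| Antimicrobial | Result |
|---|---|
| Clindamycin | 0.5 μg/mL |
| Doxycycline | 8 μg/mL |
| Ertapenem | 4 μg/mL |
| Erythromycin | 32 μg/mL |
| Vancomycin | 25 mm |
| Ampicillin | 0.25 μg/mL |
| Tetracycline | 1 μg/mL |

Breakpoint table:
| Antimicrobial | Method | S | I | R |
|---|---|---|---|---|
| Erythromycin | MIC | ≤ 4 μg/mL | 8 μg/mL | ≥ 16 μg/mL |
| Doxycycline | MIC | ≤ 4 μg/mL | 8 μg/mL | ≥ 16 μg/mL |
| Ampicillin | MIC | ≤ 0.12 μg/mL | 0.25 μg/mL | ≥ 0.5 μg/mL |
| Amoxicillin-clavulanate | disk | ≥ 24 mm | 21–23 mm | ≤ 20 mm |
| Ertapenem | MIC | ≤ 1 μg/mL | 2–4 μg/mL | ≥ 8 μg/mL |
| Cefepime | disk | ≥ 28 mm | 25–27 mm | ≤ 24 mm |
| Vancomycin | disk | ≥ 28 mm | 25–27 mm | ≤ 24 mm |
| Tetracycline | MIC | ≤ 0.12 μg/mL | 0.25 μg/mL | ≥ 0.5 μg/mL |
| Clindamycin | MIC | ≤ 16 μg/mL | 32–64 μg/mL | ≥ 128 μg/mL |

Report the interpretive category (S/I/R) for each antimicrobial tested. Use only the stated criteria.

Clindamycin 0.5 μg/mL: ≤ 16 μg/mL — susceptible
Doxycycline (8 μg/mL) = 8 μg/mL ⇒ I
Ertapenem 4 μg/mL: in 2–4 μg/mL ⇒ Intermediate
Erythromycin (32 μg/mL) ≥ 16 μg/mL → resistant
Vancomycin (25 mm) in 25–27 mm ⇒ I
Ampicillin: 0.25 μg/mL is = 0.25 μg/mL → I
Tetracycline 1 μg/mL: ≥ 0.5 μg/mL → resistant

S, I, I, R, I, I, R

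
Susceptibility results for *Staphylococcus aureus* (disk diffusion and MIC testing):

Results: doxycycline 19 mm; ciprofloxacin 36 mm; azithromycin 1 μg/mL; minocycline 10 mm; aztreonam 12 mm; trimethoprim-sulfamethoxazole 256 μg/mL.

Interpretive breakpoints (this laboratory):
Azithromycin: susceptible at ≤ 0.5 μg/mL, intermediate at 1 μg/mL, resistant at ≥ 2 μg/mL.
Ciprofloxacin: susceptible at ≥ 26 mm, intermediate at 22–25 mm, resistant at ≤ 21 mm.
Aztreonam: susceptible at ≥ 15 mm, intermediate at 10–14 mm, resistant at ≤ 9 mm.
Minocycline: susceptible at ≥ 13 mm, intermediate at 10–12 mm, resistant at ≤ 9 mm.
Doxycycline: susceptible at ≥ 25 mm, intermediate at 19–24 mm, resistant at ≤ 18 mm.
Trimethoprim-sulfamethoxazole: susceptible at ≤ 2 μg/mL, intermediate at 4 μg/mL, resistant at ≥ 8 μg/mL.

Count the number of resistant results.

Doxycycline 19 mm: in 19–24 mm → I
Ciprofloxacin 36 mm: ≥ 26 mm → Susceptible
Azithromycin: 1 μg/mL is = 1 μg/mL ⇒ Intermediate
Minocycline (10 mm) in 10–12 mm → Intermediate
Aztreonam: 12 mm is in 10–14 mm — Intermediate
Trimethoprim-sulfamethoxazole: 256 μg/mL is ≥ 8 μg/mL — R
Resistant: 1

1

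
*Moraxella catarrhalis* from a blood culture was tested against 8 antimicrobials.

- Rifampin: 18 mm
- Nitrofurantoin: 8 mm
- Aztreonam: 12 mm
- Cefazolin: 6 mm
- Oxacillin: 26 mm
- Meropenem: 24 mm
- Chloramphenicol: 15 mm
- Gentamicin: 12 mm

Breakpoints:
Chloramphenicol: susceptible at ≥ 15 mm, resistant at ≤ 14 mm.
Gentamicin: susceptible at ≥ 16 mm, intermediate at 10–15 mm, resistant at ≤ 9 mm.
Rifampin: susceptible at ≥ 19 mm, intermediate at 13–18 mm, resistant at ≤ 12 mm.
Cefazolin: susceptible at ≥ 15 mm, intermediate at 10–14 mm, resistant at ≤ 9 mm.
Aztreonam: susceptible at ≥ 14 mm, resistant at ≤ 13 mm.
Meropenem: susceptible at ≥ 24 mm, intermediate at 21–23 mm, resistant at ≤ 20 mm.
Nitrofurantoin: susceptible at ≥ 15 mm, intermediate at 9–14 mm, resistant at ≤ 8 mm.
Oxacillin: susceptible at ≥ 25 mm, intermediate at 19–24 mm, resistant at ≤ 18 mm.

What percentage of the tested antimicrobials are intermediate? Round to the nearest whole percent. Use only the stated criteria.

Rifampin: 18 mm is in 13–18 mm → I
Nitrofurantoin: 8 mm is ≤ 8 mm — R
Aztreonam 12 mm: ≤ 13 mm → Resistant
Cefazolin (6 mm) ≤ 9 mm ⇒ R
Oxacillin (26 mm) ≥ 25 mm ⇒ S
Meropenem: 24 mm is ≥ 24 mm → Susceptible
Chloramphenicol 15 mm: ≥ 15 mm → susceptible
Gentamicin: 12 mm is in 10–15 mm → I
Intermediate: 2/8

25%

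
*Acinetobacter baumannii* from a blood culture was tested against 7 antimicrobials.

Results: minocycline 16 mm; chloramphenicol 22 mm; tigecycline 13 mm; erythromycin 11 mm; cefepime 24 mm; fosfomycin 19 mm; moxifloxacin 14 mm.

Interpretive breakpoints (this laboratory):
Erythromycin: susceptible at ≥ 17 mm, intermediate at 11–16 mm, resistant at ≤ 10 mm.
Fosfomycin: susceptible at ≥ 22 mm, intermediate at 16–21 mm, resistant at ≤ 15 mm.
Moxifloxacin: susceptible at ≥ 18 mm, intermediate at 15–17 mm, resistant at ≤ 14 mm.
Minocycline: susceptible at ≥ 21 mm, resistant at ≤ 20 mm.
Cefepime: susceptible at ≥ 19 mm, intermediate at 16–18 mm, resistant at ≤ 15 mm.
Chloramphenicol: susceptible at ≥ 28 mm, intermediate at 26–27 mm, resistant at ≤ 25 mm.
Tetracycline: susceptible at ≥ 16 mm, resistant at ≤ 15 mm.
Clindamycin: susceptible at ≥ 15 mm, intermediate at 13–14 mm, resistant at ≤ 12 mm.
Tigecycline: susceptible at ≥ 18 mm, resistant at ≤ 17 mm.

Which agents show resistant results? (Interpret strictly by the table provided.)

Minocycline: 16 mm is ≤ 20 mm ⇒ resistant
Chloramphenicol (22 mm) ≤ 25 mm ⇒ R
Tigecycline (13 mm) ≤ 17 mm → R
Erythromycin 11 mm: in 11–16 mm → Intermediate
Cefepime (24 mm) ≥ 19 mm → Susceptible
Fosfomycin 19 mm: in 16–21 mm → intermediate
Moxifloxacin (14 mm) ≤ 14 mm — resistant

minocycline, chloramphenicol, tigecycline, moxifloxacin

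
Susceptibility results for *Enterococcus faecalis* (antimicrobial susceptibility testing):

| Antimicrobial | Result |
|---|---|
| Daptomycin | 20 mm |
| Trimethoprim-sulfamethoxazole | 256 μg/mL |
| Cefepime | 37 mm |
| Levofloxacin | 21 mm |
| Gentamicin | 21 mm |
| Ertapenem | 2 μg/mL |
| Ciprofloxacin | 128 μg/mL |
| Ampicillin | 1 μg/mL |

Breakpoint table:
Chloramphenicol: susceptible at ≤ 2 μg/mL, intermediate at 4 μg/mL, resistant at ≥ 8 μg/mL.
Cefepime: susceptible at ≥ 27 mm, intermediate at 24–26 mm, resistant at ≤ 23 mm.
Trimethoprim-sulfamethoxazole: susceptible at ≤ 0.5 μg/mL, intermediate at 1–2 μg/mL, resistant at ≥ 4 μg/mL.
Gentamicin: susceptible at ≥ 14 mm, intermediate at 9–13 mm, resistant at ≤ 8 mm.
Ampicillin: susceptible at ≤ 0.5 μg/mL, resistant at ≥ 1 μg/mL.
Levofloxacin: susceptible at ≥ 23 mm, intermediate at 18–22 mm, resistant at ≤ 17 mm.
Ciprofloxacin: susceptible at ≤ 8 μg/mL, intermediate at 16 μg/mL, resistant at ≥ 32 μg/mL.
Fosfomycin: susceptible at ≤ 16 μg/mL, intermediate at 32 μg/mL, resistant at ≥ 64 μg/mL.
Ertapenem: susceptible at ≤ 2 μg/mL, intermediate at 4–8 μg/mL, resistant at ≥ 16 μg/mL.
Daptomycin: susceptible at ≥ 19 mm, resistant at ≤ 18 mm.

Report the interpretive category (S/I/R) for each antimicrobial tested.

Daptomycin 20 mm: ≥ 19 mm → Susceptible
Trimethoprim-sulfamethoxazole (256 μg/mL) ≥ 4 μg/mL → resistant
Cefepime 37 mm: ≥ 27 mm → S
Levofloxacin: 21 mm is in 18–22 mm — intermediate
Gentamicin 21 mm: ≥ 14 mm ⇒ S
Ertapenem (2 μg/mL) ≤ 2 μg/mL → S
Ciprofloxacin: 128 μg/mL is ≥ 32 μg/mL ⇒ Resistant
Ampicillin (1 μg/mL) ≥ 1 μg/mL — resistant

S, R, S, I, S, S, R, R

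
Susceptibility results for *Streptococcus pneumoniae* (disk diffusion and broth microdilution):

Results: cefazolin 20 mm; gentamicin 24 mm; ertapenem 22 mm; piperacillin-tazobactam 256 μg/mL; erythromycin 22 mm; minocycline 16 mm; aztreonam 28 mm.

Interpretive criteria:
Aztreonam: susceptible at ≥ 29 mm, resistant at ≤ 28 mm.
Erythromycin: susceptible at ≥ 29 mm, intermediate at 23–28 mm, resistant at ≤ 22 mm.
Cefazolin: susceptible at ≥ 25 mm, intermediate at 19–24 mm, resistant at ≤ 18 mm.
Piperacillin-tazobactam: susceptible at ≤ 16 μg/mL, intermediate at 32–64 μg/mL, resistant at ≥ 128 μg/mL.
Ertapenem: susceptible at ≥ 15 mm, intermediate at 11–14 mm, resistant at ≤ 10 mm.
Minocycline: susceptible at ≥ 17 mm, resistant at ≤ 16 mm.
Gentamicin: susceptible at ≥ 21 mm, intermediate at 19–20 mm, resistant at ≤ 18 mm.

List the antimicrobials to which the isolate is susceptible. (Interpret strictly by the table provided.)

Cefazolin (20 mm) in 19–24 mm — I
Gentamicin: 24 mm is ≥ 21 mm — susceptible
Ertapenem (22 mm) ≥ 15 mm → Susceptible
Piperacillin-tazobactam (256 μg/mL) ≥ 128 μg/mL — Resistant
Erythromycin 22 mm: ≤ 22 mm → R
Minocycline (16 mm) ≤ 16 mm ⇒ resistant
Aztreonam: 28 mm is ≤ 28 mm — resistant

gentamicin, ertapenem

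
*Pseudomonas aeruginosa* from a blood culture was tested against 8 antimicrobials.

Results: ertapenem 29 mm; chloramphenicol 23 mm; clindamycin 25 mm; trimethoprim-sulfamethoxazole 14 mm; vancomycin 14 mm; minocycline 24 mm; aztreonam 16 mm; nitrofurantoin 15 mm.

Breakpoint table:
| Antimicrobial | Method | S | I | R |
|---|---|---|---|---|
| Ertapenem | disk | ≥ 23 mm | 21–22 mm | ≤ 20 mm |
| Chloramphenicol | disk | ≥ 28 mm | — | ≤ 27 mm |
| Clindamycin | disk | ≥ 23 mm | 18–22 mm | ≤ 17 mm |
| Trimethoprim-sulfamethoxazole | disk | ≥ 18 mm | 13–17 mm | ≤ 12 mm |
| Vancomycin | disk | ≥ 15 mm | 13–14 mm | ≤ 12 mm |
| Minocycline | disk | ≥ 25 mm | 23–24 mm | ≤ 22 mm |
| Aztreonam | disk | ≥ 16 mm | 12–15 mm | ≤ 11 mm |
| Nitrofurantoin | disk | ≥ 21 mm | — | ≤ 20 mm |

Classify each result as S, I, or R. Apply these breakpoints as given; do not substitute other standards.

S, R, S, I, I, I, S, R

Ertapenem: 29 mm is ≥ 23 mm ⇒ S
Chloramphenicol (23 mm) ≤ 27 mm → R
Clindamycin (25 mm) ≥ 23 mm ⇒ susceptible
Trimethoprim-sulfamethoxazole: 14 mm is in 13–17 mm ⇒ I
Vancomycin: 14 mm is in 13–14 mm — intermediate
Minocycline: 24 mm is in 23–24 mm — I
Aztreonam (16 mm) ≥ 16 mm → S
Nitrofurantoin 15 mm: ≤ 20 mm ⇒ resistant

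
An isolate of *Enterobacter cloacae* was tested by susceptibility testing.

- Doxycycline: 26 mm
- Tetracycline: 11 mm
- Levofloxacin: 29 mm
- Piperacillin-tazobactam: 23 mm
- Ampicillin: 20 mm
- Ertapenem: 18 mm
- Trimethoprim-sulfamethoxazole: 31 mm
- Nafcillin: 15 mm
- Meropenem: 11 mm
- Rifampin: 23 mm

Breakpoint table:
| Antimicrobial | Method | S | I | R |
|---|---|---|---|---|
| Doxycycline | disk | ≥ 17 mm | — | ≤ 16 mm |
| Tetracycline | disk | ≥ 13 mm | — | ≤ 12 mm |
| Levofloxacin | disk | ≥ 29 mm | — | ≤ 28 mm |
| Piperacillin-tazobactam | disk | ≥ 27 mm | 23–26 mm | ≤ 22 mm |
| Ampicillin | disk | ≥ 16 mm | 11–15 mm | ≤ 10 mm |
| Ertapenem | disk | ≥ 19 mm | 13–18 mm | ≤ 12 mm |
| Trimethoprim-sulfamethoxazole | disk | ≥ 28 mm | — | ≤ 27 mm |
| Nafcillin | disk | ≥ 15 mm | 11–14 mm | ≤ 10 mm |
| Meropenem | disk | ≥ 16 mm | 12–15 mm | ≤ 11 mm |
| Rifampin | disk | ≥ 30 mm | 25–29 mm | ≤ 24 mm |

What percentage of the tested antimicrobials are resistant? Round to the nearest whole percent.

30%

Doxycycline: 26 mm is ≥ 17 mm → S
Tetracycline: 11 mm is ≤ 12 mm — R
Levofloxacin (29 mm) ≥ 29 mm — S
Piperacillin-tazobactam (23 mm) in 23–26 mm — Intermediate
Ampicillin 20 mm: ≥ 16 mm → susceptible
Ertapenem 18 mm: in 13–18 mm → Intermediate
Trimethoprim-sulfamethoxazole: 31 mm is ≥ 28 mm → susceptible
Nafcillin 15 mm: ≥ 15 mm — S
Meropenem (11 mm) ≤ 11 mm → Resistant
Rifampin 23 mm: ≤ 24 mm ⇒ resistant
Resistant: 3/10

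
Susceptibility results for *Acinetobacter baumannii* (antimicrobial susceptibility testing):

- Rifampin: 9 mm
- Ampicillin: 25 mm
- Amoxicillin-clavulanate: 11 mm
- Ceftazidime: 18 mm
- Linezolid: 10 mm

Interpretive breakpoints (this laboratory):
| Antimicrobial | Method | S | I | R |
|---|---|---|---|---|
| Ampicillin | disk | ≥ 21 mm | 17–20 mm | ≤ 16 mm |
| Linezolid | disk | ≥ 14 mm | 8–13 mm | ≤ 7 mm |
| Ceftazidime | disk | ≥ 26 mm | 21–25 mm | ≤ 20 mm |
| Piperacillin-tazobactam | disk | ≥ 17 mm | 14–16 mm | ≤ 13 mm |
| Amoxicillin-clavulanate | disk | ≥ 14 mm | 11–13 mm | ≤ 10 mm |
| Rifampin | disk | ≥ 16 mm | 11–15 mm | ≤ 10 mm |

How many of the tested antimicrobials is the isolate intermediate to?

2

Rifampin 9 mm: ≤ 10 mm → resistant
Ampicillin 25 mm: ≥ 21 mm ⇒ susceptible
Amoxicillin-clavulanate (11 mm) in 11–13 mm ⇒ I
Ceftazidime: 18 mm is ≤ 20 mm — R
Linezolid (10 mm) in 8–13 mm ⇒ intermediate
Intermediate: 2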